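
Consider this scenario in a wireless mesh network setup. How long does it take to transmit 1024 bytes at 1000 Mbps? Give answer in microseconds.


Given: packet = 1024 bytes, bandwidth = 1000 Mbps
Packet in bits = 1024 * 8 = 8192 bits
Bandwidth = 1000 * 10^6 = 1000000000 bps
Time = 8192 / 1000000000 seconds
Time in us = 8192 * 10^6 / 1000000000 = 8.192

8.192


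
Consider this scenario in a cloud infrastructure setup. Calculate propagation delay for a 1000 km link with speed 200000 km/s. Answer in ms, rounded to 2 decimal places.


Given: distance = 1000 km, speed = 200000 km/s
Delay = distance / speed = 1000 / 200000 seconds
Delay in ms = 1000 * 1000 / 200000
Delay = 5.0000 ms
Rounded to 2 dp = 5.00 ms

5.00


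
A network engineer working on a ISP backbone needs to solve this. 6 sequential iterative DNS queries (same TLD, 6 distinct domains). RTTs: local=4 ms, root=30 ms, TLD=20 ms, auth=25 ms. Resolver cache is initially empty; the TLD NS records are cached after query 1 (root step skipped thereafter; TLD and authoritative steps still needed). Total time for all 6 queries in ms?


Lookup 1 (cold cache): local + root + TLD + auth = 4 + 30 + 20 + 25 = 79 ms
Lookups 2..6 (TLD NS cached -> skip root; new domain -> still ask TLD and auth): local + TLD + auth = 4 + 20 + 25 = 49 ms each
Remaining 5 lookups: 5 * 49 = 245 ms
Total = 79 + 245 = 324 ms

324


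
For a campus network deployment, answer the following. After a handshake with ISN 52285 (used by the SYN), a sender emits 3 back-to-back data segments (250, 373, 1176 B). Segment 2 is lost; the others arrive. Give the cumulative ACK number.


SYN uses sequence number 52285; first data byte = ISN + 1 = 52286.
Segment 1: SEQ = 52286, len = 250 B, covers [52286, 52535]
Segment 2: SEQ = 52536, len = 373 B, covers [52536, 52908] [LOST]
Segment 3: SEQ = 52909, len = 1176 B, covers [52909, 54084]
In-order data received: bytes [52286, 52535] (segments 1..1).
Segment 2 missing -> gap begins at byte 52536; later segments buffered out of order.
Cumulative ACK = next expected in-order byte = 52286 + 250 = 52536

52536


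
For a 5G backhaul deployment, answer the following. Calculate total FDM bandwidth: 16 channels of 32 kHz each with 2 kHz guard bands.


Given: 16 channels, 32 kHz each, guard = 2 kHz
Channel bandwidth = 16 * 32 = 512 kHz
Guard bands = 15 gaps * 2 kHz = 30 kHz
Total = 512 + 30 = 542 kHz

542


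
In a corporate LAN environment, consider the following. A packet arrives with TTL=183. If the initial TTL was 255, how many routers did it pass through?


Given: initial TTL = 255, received TTL = 183
Hops = initial TTL - received TTL
Hops = 255 - 183 = 72

72


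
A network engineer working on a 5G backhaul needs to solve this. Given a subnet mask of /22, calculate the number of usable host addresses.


Given: subnet mask /22
Host bits = 32 - 22 = 10
Total addresses = 2^10 = 1024
Usable hosts = 1024 - 2 (network + broadcast) = 1022

1022


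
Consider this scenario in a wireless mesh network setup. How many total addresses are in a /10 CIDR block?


Given: CIDR prefix /10
Host bits = 32 - 10 = 22
Total addresses = 2^22 = 4194304

4194304


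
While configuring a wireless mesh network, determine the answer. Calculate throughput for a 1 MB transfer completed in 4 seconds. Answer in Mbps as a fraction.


Given: file = 1 MB, time = 4 s
File in Mb = 1 * 8 = 8 Mb
Throughput = 8 / 4 Mbps
Throughput = 2 Mbps

2


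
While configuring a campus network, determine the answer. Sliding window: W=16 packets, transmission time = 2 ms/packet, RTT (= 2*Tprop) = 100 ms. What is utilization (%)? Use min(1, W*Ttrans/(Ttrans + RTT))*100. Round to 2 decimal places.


Given: W = 16, Ttrans = 2 ms, RTT = 100 ms (= 2 * Tprop, Tprop = 50 ms)
Cycle time = Ttrans + RTT = 2 + 100 = 102 ms (first packet sent until its ACK returns)
W * Ttrans = 16 * 2 = 32 ms of sending per cycle
W * Ttrans / (Ttrans + RTT) = 32 / 102 = 0.313725
U = min(1, 0.313725) = 0.313725
U% = 31.37%

31.37


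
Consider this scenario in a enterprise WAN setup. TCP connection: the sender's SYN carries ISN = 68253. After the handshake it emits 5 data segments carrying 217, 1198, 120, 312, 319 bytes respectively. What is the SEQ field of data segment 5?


The SYN occupies sequence number ISN = 68253, so the first data byte is ISN + 1 = 68254.
SEQ of data segment i = (ISN + 1) + sum of payload sizes of segments 1..i-1.
Segment 1: SEQ = 68254, payload = 217 bytes
Segment 2: SEQ = 68471, payload = 1198 bytes
Segment 3: SEQ = 69669, payload = 120 bytes
Segment 4: SEQ = 69789, payload = 312 bytes
Segment 5: SEQ = 70101, payload = 319 bytes
SEQ of segment 5 = 68254 + 217 + 1198 + 120 + 312 = 70101

70101


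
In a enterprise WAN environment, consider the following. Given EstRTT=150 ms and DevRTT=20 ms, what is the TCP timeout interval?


Given: EstRTT = 150 ms, DevRTT = 20 ms
Timeout = EstRTT + 4 * DevRTT
4 * DevRTT = 4 * 20 = 80
Timeout = 150 + 80 = 230 ms

230


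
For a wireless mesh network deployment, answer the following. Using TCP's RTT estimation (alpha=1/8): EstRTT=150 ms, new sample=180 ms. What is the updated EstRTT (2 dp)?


Given: EstRTT = 150 ms, SampleRTT = 180 ms, alpha = 1/8
New EstRTT = (1 - alpha) * EstRTT + alpha * SampleRTT
(7/8) * 150 = 131.25
(1/8) * 180 = 22.5
New EstRTT = 131.25 + 22.5 = 153.75 ms -> 153.75 ms (2 dp)

153.75


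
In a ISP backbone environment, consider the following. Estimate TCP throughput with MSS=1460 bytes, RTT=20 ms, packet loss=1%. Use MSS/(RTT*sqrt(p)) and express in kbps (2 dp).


Given: MSS = 1460 bytes, RTT = 20 ms, loss = 1%
RTT in seconds = 20 / 1000 = 0.02
Loss rate = 1% = 0.01
sqrt(loss) = sqrt(0.01) = 0.1
Throughput (bytes/s) = 1460 / (0.02 * 0.1) = 730000.0000
Throughput (kbps) = 730000.0000 * 8 / 1000 = 5840.000000 -> 5840.00 kbps (2 dp)

5840.00


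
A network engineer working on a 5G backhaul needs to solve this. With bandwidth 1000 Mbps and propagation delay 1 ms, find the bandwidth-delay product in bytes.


Given: bandwidth = 1000 Mbps, delay = 1 ms
BDP in bits = 1000 * 10^6 * 1 / 1000
BDP in bits = 1000000
BDP in bytes = 1000000 / 8 = 125000

125000


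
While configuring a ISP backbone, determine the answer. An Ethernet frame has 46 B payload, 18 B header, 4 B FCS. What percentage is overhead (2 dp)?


Given: payload = 46 B, header = 18 B, trailer = 4 B
Overhead bytes = header + trailer = 18 + 4 = 22
Total frame = payload + overhead = 46 + 22 = 68
Overhead % = 22 / 68 * 100 = 32.3529% -> 32.35% (2 dp)

32.35


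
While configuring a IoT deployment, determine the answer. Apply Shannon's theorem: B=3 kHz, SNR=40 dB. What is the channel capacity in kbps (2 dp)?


Given: B = 3 kHz, SNR = 40 dB
SNR linear = 10^(40/10) = 10000
1 + SNR = 10001
log2(10001) = 13.2878566418
C = 3 * 1000 * 13.2878566418 = 39863.5699 bps
C = 39.863570 kbps -> 39.86 kbps (2 dp)

39.86


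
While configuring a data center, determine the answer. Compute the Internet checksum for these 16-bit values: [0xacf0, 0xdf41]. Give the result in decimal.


Given words: [0xacf0, 0xdf41]
Step 1: Sum all words
Raw sum = 44272 + 57153 = 101425
Step 2: Fold carry: (35889 + 1) = 35890
One's complement = ~35890 & 0xFFFF = 29645

29645


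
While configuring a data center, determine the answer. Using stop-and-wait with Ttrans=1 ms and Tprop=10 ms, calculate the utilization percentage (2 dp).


Given: Ttrans = 1 ms, Tprop = 10 ms
RTT = 2 * Tprop = 2 * 10 = 20 ms
U = Ttrans / (Ttrans + RTT)
U = 1 / (1 + 20)
U = 1 / 21 = 0.047619
U% = 4.76%

4.76


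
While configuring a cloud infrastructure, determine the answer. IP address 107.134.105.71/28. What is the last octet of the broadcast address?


Given: IP = 107.134.105.71, prefix = /28
Host bits = 32 - 28 = 4
Network last octet = 71 AND mask = 64
Host part size = 2^4 - 1 = 15
Broadcast last octet = 64 OR 15 = 79

79


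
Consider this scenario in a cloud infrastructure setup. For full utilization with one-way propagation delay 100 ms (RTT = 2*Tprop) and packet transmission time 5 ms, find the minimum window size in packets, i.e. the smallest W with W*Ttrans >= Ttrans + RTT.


Given: Ttrans = 5 ms, RTT = 200 ms (= 2 * Tprop, Tprop = 100 ms)
Time until first ACK returns = Ttrans + RTT = 5 + 200 = 205 ms
Need W * Ttrans >= Ttrans + RTT  ->  W >= (Ttrans + RTT) / Ttrans
(Ttrans + RTT) / Ttrans = 205 / 5 = 41
W_min = ceil(41) = 41

41


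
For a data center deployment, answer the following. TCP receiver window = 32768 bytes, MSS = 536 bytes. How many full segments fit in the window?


Given: RWND = 32768 bytes, MSS = 536 bytes
Full segments = floor(RWND / MSS)
Full segments = floor(32768 / 536)
Full segments = floor(61.1343) = 61

61


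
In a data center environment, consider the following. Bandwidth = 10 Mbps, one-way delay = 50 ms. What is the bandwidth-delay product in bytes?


Given: bandwidth = 10 Mbps, delay = 50 ms
BDP in bits = 10 * 10^6 * 50 / 1000
BDP in bits = 500000
BDP in bytes = 500000 / 8 = 62500

62500


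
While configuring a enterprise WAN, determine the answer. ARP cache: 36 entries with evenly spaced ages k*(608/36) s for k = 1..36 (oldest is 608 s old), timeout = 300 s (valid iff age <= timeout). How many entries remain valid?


Ages are k * 608/36 s for k = 1..36 (spacing = 16.8889 s).
Entry k is valid iff k * 608/36 <= 300 iff k <= 36 * 300 / 608 = 17.7632
n_valid = floor(17.7632) = 17
(n_stale = 36 - 17 = 19)

17


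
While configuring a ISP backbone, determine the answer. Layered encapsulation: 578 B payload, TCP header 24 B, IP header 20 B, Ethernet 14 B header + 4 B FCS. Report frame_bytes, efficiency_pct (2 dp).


TCP segment = 578 + 24 = 602 B
IP packet = 602 + 20 = 622 B
Ethernet frame = 622 + 14 + 4 = 640 B
Efficiency = app / frame = 578 / 640 = 0.903125 = 90.3125% -> 90.31% (2 dp)

640, 90.31


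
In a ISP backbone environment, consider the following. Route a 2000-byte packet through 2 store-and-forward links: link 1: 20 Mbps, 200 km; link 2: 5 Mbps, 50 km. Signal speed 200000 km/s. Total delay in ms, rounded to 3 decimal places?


Packet = 2000 bytes = 16000 bits. Store-and-forward: sum (t_trans + t_prop) per link.
Link 1: t_trans = 16000/(20*10^6) s = 0.8000 ms; t_prop = 200/200000 s = 1.0000 ms; subtotal = 1.8000 ms
Link 2: t_trans = 16000/(5*10^6) s = 3.2000 ms; t_prop = 50/200000 s = 0.2500 ms; subtotal = 3.4500 ms
End-to-end = 1.8000 + 3.4500 = 5.2500 ms -> 5.250 ms (3 dp)

5.250


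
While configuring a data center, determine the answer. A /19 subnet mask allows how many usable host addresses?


Given: subnet mask /19
Host bits = 32 - 19 = 13
Total addresses = 2^13 = 8192
Usable hosts = 8192 - 2 (network + broadcast) = 8190

8190


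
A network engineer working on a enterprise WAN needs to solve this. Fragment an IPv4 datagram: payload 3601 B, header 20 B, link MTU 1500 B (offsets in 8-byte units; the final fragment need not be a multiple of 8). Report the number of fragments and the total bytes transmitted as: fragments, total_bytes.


Max data per non-final fragment = floor((MTU - header)/8)*8 = floor((1500 - 20)/8)*8 = floor(1480/8)*8 = 1480 B
Final fragment needs no 8-byte alignment: it can carry up to MTU - header = 1480 B
Non-final fragments needed = ceil((payload - 1480) / 1480) = ceil(2121/1480) = ceil(1.4331) = 2
Number of fragments = 2 + 1 = 3
Fragment sizes (data): 2 * 1480 B + 641 B (last, 641 <= 1480 OK)
Total bytes sent = payload + n_frags * header = 3601 + 3*20 = 3601 + 60 = 3661 B

3, 3661


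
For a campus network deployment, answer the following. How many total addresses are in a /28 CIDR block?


Given: CIDR prefix /28
Host bits = 32 - 28 = 4
Total addresses = 2^4 = 16

16


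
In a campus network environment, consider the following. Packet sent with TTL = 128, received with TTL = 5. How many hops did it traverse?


Given: initial TTL = 128, received TTL = 5
Hops = initial TTL - received TTL
Hops = 128 - 5 = 123

123


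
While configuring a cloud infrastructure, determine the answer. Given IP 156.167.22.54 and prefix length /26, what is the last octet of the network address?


Given: IP = 156.167.22.54, prefix = /26
Subnet mask = 255.255.255.192
Last octet of IP: 54
Last octet of mask: 192
Network last octet = 54 AND 192 = 0

0


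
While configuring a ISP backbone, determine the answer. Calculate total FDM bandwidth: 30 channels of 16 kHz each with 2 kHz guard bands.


Given: 30 channels, 16 kHz each, guard = 2 kHz
Channel bandwidth = 30 * 16 = 480 kHz
Guard bands = 29 gaps * 2 kHz = 58 kHz
Total = 480 + 58 = 538 kHz

538


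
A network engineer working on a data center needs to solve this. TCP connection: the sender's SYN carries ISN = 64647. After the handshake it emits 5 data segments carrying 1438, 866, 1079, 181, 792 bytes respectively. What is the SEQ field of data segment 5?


The SYN occupies sequence number ISN = 64647, so the first data byte is ISN + 1 = 64648.
SEQ of data segment i = (ISN + 1) + sum of payload sizes of segments 1..i-1.
Segment 1: SEQ = 64648, payload = 1438 bytes
Segment 2: SEQ = 66086, payload = 866 bytes
Segment 3: SEQ = 66952, payload = 1079 bytes
Segment 4: SEQ = 68031, payload = 181 bytes
Segment 5: SEQ = 68212, payload = 792 bytes
SEQ of segment 5 = 64648 + 1438 + 866 + 1079 + 181 = 68212

68212


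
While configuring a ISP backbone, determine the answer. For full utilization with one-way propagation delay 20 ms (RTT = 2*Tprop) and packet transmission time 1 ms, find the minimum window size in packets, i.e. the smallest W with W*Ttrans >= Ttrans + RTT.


Given: Ttrans = 1 ms, RTT = 40 ms (= 2 * Tprop, Tprop = 20 ms)
Time until first ACK returns = Ttrans + RTT = 1 + 40 = 41 ms
Need W * Ttrans >= Ttrans + RTT  ->  W >= (Ttrans + RTT) / Ttrans
(Ttrans + RTT) / Ttrans = 41 / 1 = 41
W_min = ceil(41) = 41

41


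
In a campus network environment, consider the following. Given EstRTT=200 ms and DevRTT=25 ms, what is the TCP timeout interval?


Given: EstRTT = 200 ms, DevRTT = 25 ms
Timeout = EstRTT + 4 * DevRTT
4 * DevRTT = 4 * 25 = 100
Timeout = 200 + 100 = 300 ms

300


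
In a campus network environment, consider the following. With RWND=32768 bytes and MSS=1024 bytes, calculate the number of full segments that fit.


Given: RWND = 32768 bytes, MSS = 1024 bytes
Full segments = floor(RWND / MSS)
Full segments = floor(32768 / 1024)
Full segments = floor(32.0) = 32

32


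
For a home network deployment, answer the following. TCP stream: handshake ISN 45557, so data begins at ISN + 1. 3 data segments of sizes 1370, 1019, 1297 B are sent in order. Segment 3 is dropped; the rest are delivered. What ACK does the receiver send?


SYN uses sequence number 45557; first data byte = ISN + 1 = 45558.
Segment 1: SEQ = 45558, len = 1370 B, covers [45558, 46927]
Segment 2: SEQ = 46928, len = 1019 B, covers [46928, 47946]
Segment 3: SEQ = 47947, len = 1297 B, covers [47947, 49243] [LOST]
In-order data received: bytes [45558, 47946] (segments 1..2).
Segment 3 missing -> gap begins at byte 47947.
Cumulative ACK = next expected in-order byte = 45558 + 1370 + 1019 = 47947

47947


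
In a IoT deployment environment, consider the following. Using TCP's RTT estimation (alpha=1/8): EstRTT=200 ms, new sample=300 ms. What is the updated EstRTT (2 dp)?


Given: EstRTT = 200 ms, SampleRTT = 300 ms, alpha = 1/8
New EstRTT = (1 - alpha) * EstRTT + alpha * SampleRTT
(7/8) * 200 = 175
(1/8) * 300 = 37.5
New EstRTT = 175 + 37.5 = 212.5 ms -> 212.50 ms (2 dp)

212.50


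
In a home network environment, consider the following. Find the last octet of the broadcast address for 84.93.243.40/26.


Given: IP = 84.93.243.40, prefix = /26
Host bits = 32 - 26 = 6
Network last octet = 40 AND mask = 0
Host part size = 2^6 - 1 = 63
Broadcast last octet = 0 OR 63 = 63

63


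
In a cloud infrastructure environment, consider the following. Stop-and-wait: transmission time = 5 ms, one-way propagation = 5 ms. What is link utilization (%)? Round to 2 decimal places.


Given: Ttrans = 5 ms, Tprop = 5 ms
RTT = 2 * Tprop = 2 * 5 = 10 ms
U = Ttrans / (Ttrans + RTT)
U = 5 / (5 + 10)
U = 5 / 15 = 0.333333
U% = 33.33%

33.33


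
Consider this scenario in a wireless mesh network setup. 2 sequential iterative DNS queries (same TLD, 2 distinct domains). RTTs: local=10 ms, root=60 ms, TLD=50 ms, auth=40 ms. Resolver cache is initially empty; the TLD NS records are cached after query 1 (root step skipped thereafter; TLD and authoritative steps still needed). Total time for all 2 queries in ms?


Lookup 1 (cold cache): local + root + TLD + auth = 10 + 60 + 50 + 40 = 160 ms
Lookups 2..2 (TLD NS cached -> skip root; new domain -> still ask TLD and auth): local + TLD + auth = 10 + 50 + 40 = 100 ms each
Remaining 1 lookups: 1 * 100 = 100 ms
Total = 160 + 100 = 260 ms

260


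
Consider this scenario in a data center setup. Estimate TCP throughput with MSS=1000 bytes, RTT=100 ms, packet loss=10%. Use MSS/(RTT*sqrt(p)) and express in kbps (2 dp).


Given: MSS = 1000 bytes, RTT = 100 ms, loss = 10%
RTT in seconds = 100 / 1000 = 0.1
Loss rate = 10% = 0.1
sqrt(loss) = sqrt(0.1) = 0.316227766017
Throughput (bytes/s) = 1000 / (0.1 * 0.316227766017) = 31622.7766
Throughput (kbps) = 31622.7766 * 8 / 1000 = 252.982213 -> 252.98 kbps (2 dp)

252.98


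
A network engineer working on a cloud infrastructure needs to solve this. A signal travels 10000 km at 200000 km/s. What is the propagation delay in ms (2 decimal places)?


Given: distance = 10000 km, speed = 200000 km/s
Delay = distance / speed = 10000 / 200000 seconds
Delay in ms = 10000 * 1000 / 200000
Delay = 50.0000 ms
Rounded to 2 dp = 50.00 ms

50.00


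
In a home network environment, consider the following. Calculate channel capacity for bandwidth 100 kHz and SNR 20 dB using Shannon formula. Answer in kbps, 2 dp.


Given: B = 100 kHz, SNR = 20 dB
SNR linear = 10^(20/10) = 100
1 + SNR = 101
log2(101) = 6.6582114828
C = 100 * 1000 * 6.6582114828 = 665821.1483 bps
C = 665.821148 kbps -> 665.82 kbps (2 dp)

665.82


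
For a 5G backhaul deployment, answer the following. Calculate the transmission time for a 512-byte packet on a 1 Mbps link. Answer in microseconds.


Given: packet = 512 bytes, bandwidth = 1 Mbps
Packet in bits = 512 * 8 = 4096 bits
Bandwidth = 1 * 10^6 = 1000000 bps
Time = 4096 / 1000000 seconds
Time in us = 4096 * 10^6 / 1000000 = 4096

4096


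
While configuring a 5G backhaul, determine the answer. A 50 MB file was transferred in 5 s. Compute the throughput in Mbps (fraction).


Given: file = 50 MB, time = 5 s
File in Mb = 50 * 8 = 400 Mb
Throughput = 400 / 5 Mbps
Throughput = 80 Mbps

80


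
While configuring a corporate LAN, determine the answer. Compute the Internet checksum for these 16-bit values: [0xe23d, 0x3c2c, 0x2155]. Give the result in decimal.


Given words: [0xe23d, 0x3c2c, 0x2155]
Step 1: Sum all words
Raw sum = 57917 + 15404 + 8533 = 81854
Step 2: Fold carry: (16318 + 1) = 16319
One's complement = ~16319 & 0xFFFF = 49216

49216


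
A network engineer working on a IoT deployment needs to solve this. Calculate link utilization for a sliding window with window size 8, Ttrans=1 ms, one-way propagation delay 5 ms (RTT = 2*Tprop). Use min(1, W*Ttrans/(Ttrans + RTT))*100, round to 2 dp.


Given: W = 8, Ttrans = 1 ms, RTT = 10 ms (= 2 * Tprop, Tprop = 5 ms)
Cycle time = Ttrans + RTT = 1 + 10 = 11 ms (first packet sent until its ACK returns)
W * Ttrans = 8 * 1 = 8 ms of sending per cycle
W * Ttrans / (Ttrans + RTT) = 8 / 11 = 0.727273
U = min(1, 0.727273) = 0.727273
U% = 72.73%

72.73


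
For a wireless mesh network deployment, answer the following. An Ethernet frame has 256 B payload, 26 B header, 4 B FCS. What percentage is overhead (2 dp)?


Given: payload = 256 B, header = 26 B, trailer = 4 B
Overhead bytes = header + trailer = 26 + 4 = 30
Total frame = payload + overhead = 256 + 30 = 286
Overhead % = 30 / 286 * 100 = 10.4895% -> 10.49% (2 dp)

10.49


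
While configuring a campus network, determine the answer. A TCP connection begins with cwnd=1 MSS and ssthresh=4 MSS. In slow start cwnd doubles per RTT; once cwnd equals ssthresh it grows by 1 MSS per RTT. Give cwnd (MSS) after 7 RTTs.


RTT 0: cwnd = 1 MSS (initial)
RTT 1: cwnd = 2 MSS (slow start, doubled)
RTT 2: cwnd = 4 MSS (slow start, doubled)
RTT 3: cwnd = 5 MSS (congestion avoidance, +1)
RTT 4: cwnd = 6 MSS (congestion avoidance, +1)
RTT 5: cwnd = 7 MSS (congestion avoidance, +1)
RTT 6: cwnd = 8 MSS (congestion avoidance, +1)
RTT 7: cwnd = 9 MSS (congestion avoidance, +1)

9


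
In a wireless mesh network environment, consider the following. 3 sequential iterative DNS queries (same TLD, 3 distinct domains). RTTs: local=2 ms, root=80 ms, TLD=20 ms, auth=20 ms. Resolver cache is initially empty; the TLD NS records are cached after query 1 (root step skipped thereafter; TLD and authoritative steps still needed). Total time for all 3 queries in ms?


Lookup 1 (cold cache): local + root + TLD + auth = 2 + 80 + 20 + 20 = 122 ms
Lookups 2..3 (TLD NS cached -> skip root; new domain -> still ask TLD and auth): local + TLD + auth = 2 + 20 + 20 = 42 ms each
Remaining 2 lookups: 2 * 42 = 84 ms
Total = 122 + 84 = 206 ms

206


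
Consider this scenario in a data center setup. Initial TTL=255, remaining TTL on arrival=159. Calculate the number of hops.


Given: initial TTL = 255, received TTL = 159
Hops = initial TTL - received TTL
Hops = 255 - 159 = 96

96


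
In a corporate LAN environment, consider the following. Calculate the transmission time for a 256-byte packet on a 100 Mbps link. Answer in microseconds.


Given: packet = 256 bytes, bandwidth = 100 Mbps
Packet in bits = 256 * 8 = 2048 bits
Bandwidth = 100 * 10^6 = 100000000 bps
Time = 2048 / 100000000 seconds
Time in us = 2048 * 10^6 / 100000000 = 20.48

20.48


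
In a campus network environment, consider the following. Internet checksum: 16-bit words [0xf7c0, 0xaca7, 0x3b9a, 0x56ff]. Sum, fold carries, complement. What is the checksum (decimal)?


Given words: [0xf7c0, 0xaca7, 0x3b9a, 0x56ff]
Step 1: Sum all words
Raw sum = 63424 + 44199 + 15258 + 22271 = 145152
Step 2: Fold carry: (14080 + 2) = 14082
One's complement = ~14082 & 0xFFFF = 51453

51453


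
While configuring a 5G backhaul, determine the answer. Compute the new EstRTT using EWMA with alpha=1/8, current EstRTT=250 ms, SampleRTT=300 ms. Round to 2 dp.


Given: EstRTT = 250 ms, SampleRTT = 300 ms, alpha = 1/8
New EstRTT = (1 - alpha) * EstRTT + alpha * SampleRTT
(7/8) * 250 = 218.75
(1/8) * 300 = 37.5
New EstRTT = 218.75 + 37.5 = 256.25 ms -> 256.25 ms (2 dp)

256.25


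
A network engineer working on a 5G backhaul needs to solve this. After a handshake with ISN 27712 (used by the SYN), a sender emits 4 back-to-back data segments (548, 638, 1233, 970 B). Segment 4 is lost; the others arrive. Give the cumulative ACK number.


SYN uses sequence number 27712; first data byte = ISN + 1 = 27713.
Segment 1: SEQ = 27713, len = 548 B, covers [27713, 28260]
Segment 2: SEQ = 28261, len = 638 B, covers [28261, 28898]
Segment 3: SEQ = 28899, len = 1233 B, covers [28899, 30131]
Segment 4: SEQ = 30132, len = 970 B, covers [30132, 31101] [LOST]
In-order data received: bytes [27713, 30131] (segments 1..3).
Segment 4 missing -> gap begins at byte 30132.
Cumulative ACK = next expected in-order byte = 27713 + 548 + 638 + 1233 = 30132

30132


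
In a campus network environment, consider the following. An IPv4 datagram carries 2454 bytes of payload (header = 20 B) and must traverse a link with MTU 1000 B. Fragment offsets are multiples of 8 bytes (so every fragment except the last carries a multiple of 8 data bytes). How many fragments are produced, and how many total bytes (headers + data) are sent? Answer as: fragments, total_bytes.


Max data per non-final fragment = floor((MTU - header)/8)*8 = floor((1000 - 20)/8)*8 = floor(980/8)*8 = 976 B
Final fragment needs no 8-byte alignment: it can carry up to MTU - header = 980 B
Non-final fragments needed = ceil((payload - 980) / 976) = ceil(1474/976) = ceil(1.5102) = 2
Number of fragments = 2 + 1 = 3
Fragment sizes (data): 2 * 976 B + 502 B (last, 502 <= 980 OK)
Total bytes sent = payload + n_frags * header = 2454 + 3*20 = 2454 + 60 = 2514 B

3, 2514


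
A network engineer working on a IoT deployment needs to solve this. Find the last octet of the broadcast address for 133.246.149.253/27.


Given: IP = 133.246.149.253, prefix = /27
Host bits = 32 - 27 = 5
Network last octet = 253 AND mask = 224
Host part size = 2^5 - 1 = 31
Broadcast last octet = 224 OR 31 = 255

255


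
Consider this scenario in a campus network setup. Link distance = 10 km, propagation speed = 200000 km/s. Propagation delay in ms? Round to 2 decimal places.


Given: distance = 10 km, speed = 200000 km/s
Delay = distance / speed = 10 / 200000 seconds
Delay in ms = 10 * 1000 / 200000
Delay = 0.0500 ms
Rounded to 2 dp = 0.05 ms

0.05


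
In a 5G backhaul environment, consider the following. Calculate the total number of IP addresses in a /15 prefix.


Given: CIDR prefix /15
Host bits = 32 - 15 = 17
Total addresses = 2^17 = 131072

131072


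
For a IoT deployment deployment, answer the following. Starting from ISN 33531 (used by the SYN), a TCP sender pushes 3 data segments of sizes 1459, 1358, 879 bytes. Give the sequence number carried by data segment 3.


The SYN occupies sequence number ISN = 33531, so the first data byte is ISN + 1 = 33532.
SEQ of data segment i = (ISN + 1) + sum of payload sizes of segments 1..i-1.
Segment 1: SEQ = 33532, payload = 1459 bytes
Segment 2: SEQ = 34991, payload = 1358 bytes
Segment 3: SEQ = 36349, payload = 879 bytes
SEQ of segment 3 = 33532 + 1459 + 1358 = 36349

36349


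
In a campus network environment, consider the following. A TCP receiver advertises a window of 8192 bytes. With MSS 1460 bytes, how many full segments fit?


Given: RWND = 8192 bytes, MSS = 1460 bytes
Full segments = floor(RWND / MSS)
Full segments = floor(8192 / 1460)
Full segments = floor(5.611) = 5

5


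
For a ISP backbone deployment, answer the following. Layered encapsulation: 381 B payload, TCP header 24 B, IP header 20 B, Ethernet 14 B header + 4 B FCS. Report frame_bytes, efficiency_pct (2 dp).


TCP segment = 381 + 24 = 405 B
IP packet = 405 + 20 = 425 B
Ethernet frame = 425 + 14 + 4 = 443 B
Efficiency = app / frame = 381 / 443 = 0.860045 = 86.0045% -> 86.00% (2 dp)

443, 86.00


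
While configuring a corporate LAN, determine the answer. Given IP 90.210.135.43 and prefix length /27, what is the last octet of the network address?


Given: IP = 90.210.135.43, prefix = /27
Subnet mask = 255.255.255.224
Last octet of IP: 43
Last octet of mask: 224
Network last octet = 43 AND 224 = 32

32


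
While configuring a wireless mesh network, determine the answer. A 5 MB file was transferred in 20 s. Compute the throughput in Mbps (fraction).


Given: file = 5 MB, time = 20 s
File in Mb = 5 * 8 = 40 Mb
Throughput = 40 / 20 Mbps
Throughput = 2 Mbps

2


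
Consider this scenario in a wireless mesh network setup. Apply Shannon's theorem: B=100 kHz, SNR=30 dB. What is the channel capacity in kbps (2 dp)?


Given: B = 100 kHz, SNR = 30 dB
SNR linear = 10^(30/10) = 1000
1 + SNR = 1001
log2(1001) = 9.9672262588
C = 100 * 1000 * 9.9672262588 = 996722.6259 bps
C = 996.722626 kbps -> 996.72 kbps (2 dp)

996.72


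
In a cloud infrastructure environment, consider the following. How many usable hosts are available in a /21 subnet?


Given: subnet mask /21
Host bits = 32 - 21 = 11
Total addresses = 2^11 = 2048
Usable hosts = 2048 - 2 (network + broadcast) = 2046

2046


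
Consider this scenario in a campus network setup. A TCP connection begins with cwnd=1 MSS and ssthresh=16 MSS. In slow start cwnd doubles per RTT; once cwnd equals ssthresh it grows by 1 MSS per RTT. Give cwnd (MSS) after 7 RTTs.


RTT 0: cwnd = 1 MSS (initial)
RTT 1: cwnd = 2 MSS (slow start, doubled)
RTT 2: cwnd = 4 MSS (slow start, doubled)
RTT 3: cwnd = 8 MSS (slow start, doubled)
RTT 4: cwnd = 16 MSS (slow start, doubled)
RTT 5: cwnd = 17 MSS (congestion avoidance, +1)
RTT 6: cwnd = 18 MSS (congestion avoidance, +1)
RTT 7: cwnd = 19 MSS (congestion avoidance, +1)

19


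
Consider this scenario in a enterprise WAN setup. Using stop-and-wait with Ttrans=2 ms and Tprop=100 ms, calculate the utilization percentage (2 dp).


Given: Ttrans = 2 ms, Tprop = 100 ms
RTT = 2 * Tprop = 2 * 100 = 200 ms
U = Ttrans / (Ttrans + RTT)
U = 2 / (2 + 200)
U = 2 / 202 = 0.009901
U% = 0.99%

0.99


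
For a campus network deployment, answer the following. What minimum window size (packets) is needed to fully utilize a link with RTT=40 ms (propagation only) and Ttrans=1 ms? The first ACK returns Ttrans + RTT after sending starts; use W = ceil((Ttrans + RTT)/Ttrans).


Given: Ttrans = 1 ms, RTT = 40 ms (= 2 * Tprop, Tprop = 20 ms)
Time until first ACK returns = Ttrans + RTT = 1 + 40 = 41 ms
Need W * Ttrans >= Ttrans + RTT  ->  W >= (Ttrans + RTT) / Ttrans
(Ttrans + RTT) / Ttrans = 41 / 1 = 41
W_min = ceil(41) = 41

41


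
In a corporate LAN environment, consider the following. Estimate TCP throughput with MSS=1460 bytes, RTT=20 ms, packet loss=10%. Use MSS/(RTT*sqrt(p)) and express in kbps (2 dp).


Given: MSS = 1460 bytes, RTT = 20 ms, loss = 10%
RTT in seconds = 20 / 1000 = 0.02
Loss rate = 10% = 0.1
sqrt(loss) = sqrt(0.1) = 0.316227766017
Throughput (bytes/s) = 1460 / (0.02 * 0.316227766017) = 230846.2692
Throughput (kbps) = 230846.2692 * 8 / 1000 = 1846.770154 -> 1846.77 kbps (2 dp)

1846.77


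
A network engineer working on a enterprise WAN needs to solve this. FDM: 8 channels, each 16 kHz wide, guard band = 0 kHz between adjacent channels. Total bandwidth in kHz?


Given: 8 channels, 16 kHz each, guard = 0 kHz
Channel bandwidth = 8 * 16 = 128 kHz
Guard bands = 7 gaps * 0 kHz = 0 kHz
Total = 128 + 0 = 128 kHz

128


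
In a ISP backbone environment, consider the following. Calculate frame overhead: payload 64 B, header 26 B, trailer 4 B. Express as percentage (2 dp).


Given: payload = 64 B, header = 26 B, trailer = 4 B
Overhead bytes = header + trailer = 26 + 4 = 30
Total frame = payload + overhead = 64 + 30 = 94
Overhead % = 30 / 94 * 100 = 31.9149% -> 31.91% (2 dp)

31.91


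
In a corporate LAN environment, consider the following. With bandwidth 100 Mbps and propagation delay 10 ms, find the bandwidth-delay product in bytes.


Given: bandwidth = 100 Mbps, delay = 10 ms
BDP in bits = 100 * 10^6 * 10 / 1000
BDP in bits = 1000000
BDP in bytes = 1000000 / 8 = 125000

125000


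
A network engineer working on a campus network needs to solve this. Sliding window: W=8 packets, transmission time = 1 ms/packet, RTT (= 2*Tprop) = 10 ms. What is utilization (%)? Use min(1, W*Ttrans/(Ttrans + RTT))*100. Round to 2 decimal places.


Given: W = 8, Ttrans = 1 ms, RTT = 10 ms (= 2 * Tprop, Tprop = 5 ms)
Cycle time = Ttrans + RTT = 1 + 10 = 11 ms (first packet sent until its ACK returns)
W * Ttrans = 8 * 1 = 8 ms of sending per cycle
W * Ttrans / (Ttrans + RTT) = 8 / 11 = 0.727273
U = min(1, 0.727273) = 0.727273
U% = 72.73%

72.73


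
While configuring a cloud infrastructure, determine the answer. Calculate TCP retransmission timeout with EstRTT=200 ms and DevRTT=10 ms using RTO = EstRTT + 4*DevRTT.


Given: EstRTT = 200 ms, DevRTT = 10 ms
Timeout = EstRTT + 4 * DevRTT
4 * DevRTT = 4 * 10 = 40
Timeout = 200 + 40 = 240 ms

240


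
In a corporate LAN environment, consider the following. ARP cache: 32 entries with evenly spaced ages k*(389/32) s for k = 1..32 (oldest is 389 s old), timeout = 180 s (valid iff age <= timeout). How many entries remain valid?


Ages are k * 389/32 s for k = 1..32 (spacing = 12.1562 s).
Entry k is valid iff k * 389/32 <= 180 iff k <= 32 * 180 / 389 = 14.8072
n_valid = floor(14.8072) = 14
(n_stale = 32 - 14 = 18)

14


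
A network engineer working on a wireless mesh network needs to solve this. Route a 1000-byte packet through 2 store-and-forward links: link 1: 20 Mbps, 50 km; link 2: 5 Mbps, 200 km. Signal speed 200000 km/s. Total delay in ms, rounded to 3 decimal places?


Packet = 1000 bytes = 8000 bits. Store-and-forward: sum (t_trans + t_prop) per link.
Link 1: t_trans = 8000/(20*10^6) s = 0.4000 ms; t_prop = 50/200000 s = 0.2500 ms; subtotal = 0.6500 ms
Link 2: t_trans = 8000/(5*10^6) s = 1.6000 ms; t_prop = 200/200000 s = 1.0000 ms; subtotal = 2.6000 ms
End-to-end = 0.6500 + 2.6000 = 3.2500 ms -> 3.250 ms (3 dp)

3.250


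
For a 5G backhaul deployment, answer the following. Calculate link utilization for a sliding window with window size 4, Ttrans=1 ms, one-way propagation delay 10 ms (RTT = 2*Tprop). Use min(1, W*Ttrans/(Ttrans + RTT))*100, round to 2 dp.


Given: W = 4, Ttrans = 1 ms, RTT = 20 ms (= 2 * Tprop, Tprop = 10 ms)
Cycle time = Ttrans + RTT = 1 + 20 = 21 ms (first packet sent until its ACK returns)
W * Ttrans = 4 * 1 = 4 ms of sending per cycle
W * Ttrans / (Ttrans + RTT) = 4 / 21 = 0.190476
U = min(1, 0.190476) = 0.190476
U% = 19.05%

19.05


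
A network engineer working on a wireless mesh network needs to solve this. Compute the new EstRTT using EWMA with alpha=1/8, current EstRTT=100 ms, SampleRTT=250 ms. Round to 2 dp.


Given: EstRTT = 100 ms, SampleRTT = 250 ms, alpha = 1/8
New EstRTT = (1 - alpha) * EstRTT + alpha * SampleRTT
(7/8) * 100 = 87.5
(1/8) * 250 = 31.25
New EstRTT = 87.5 + 31.25 = 118.75 ms -> 118.75 ms (2 dp)

118.75


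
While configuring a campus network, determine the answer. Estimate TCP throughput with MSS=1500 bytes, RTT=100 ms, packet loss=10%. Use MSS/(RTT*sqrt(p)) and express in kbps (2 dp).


Given: MSS = 1500 bytes, RTT = 100 ms, loss = 10%
RTT in seconds = 100 / 1000 = 0.1
Loss rate = 10% = 0.1
sqrt(loss) = sqrt(0.1) = 0.316227766017
Throughput (bytes/s) = 1500 / (0.1 * 0.316227766017) = 47434.1649
Throughput (kbps) = 47434.1649 * 8 / 1000 = 379.473319 -> 379.47 kbps (2 dp)

379.47


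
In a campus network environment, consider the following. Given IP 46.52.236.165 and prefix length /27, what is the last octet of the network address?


Given: IP = 46.52.236.165, prefix = /27
Subnet mask = 255.255.255.224
Last octet of IP: 165
Last octet of mask: 224
Network last octet = 165 AND 224 = 160

160


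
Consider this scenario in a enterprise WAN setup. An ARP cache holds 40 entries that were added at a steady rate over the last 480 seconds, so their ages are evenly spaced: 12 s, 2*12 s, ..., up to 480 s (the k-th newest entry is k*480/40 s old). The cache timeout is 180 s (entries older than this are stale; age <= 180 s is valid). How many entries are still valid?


Ages are k * 480/40 s for k = 1..40 (spacing = 12.0000 s).
Entry k is valid iff k * 480/40 <= 180 iff k <= 40 * 180 / 480 = 15.0000
n_valid = floor(15.0000) = 15
(n_stale = 40 - 15 = 25)

15


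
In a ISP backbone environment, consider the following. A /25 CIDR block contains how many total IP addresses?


Given: CIDR prefix /25
Host bits = 32 - 25 = 7
Total addresses = 2^7 = 128

128


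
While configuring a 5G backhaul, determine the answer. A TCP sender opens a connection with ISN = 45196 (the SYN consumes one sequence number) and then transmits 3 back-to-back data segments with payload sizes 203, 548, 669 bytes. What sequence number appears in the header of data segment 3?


The SYN occupies sequence number ISN = 45196, so the first data byte is ISN + 1 = 45197.
SEQ of data segment i = (ISN + 1) + sum of payload sizes of segments 1..i-1.
Segment 1: SEQ = 45197, payload = 203 bytes
Segment 2: SEQ = 45400, payload = 548 bytes
Segment 3: SEQ = 45948, payload = 669 bytes
SEQ of segment 3 = 45197 + 203 + 548 = 45948

45948


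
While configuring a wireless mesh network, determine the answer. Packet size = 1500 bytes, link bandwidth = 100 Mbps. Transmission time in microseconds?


Given: packet = 1500 bytes, bandwidth = 100 Mbps
Packet in bits = 1500 * 8 = 12000 bits
Bandwidth = 100 * 10^6 = 100000000 bps
Time = 12000 / 100000000 seconds
Time in us = 12000 * 10^6 / 100000000 = 120

120


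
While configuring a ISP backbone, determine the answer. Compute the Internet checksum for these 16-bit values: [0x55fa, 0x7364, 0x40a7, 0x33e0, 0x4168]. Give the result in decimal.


Given words: [0x55fa, 0x7364, 0x40a7, 0x33e0, 0x4168]
Step 1: Sum all words
Raw sum = 22010 + 29540 + 16551 + 13280 + 16744 = 98125
Step 2: Fold carry: (32589 + 1) = 32590
One's complement = ~32590 & 0xFFFF = 32945

32945


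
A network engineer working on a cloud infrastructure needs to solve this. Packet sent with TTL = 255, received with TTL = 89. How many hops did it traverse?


Given: initial TTL = 255, received TTL = 89
Hops = initial TTL - received TTL
Hops = 255 - 89 = 166

166


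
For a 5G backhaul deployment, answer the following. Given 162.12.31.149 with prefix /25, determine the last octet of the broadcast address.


Given: IP = 162.12.31.149, prefix = /25
Host bits = 32 - 25 = 7
Network last octet = 149 AND mask = 128
Host part size = 2^7 - 1 = 127
Broadcast last octet = 128 OR 127 = 255

255


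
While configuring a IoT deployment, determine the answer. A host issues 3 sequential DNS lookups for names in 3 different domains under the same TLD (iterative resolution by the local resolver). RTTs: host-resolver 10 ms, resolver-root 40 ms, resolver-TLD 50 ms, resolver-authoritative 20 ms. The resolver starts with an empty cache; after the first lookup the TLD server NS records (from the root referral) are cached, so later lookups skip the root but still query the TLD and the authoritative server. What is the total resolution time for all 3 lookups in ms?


Lookup 1 (cold cache): local + root + TLD + auth = 10 + 40 + 50 + 20 = 120 ms
Lookups 2..3 (TLD NS cached -> skip root; new domain -> still ask TLD and auth): local + TLD + auth = 10 + 50 + 20 = 80 ms each
Remaining 2 lookups: 2 * 80 = 160 ms
Total = 120 + 160 = 280 ms

280


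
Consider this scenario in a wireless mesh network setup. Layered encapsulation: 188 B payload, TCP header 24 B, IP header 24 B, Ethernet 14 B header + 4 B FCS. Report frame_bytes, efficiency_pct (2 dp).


TCP segment = 188 + 24 = 212 B
IP packet = 212 + 24 = 236 B
Ethernet frame = 236 + 14 + 4 = 254 B
Efficiency = app / frame = 188 / 254 = 0.740157 = 74.0157% -> 74.02% (2 dp)

254, 74.02


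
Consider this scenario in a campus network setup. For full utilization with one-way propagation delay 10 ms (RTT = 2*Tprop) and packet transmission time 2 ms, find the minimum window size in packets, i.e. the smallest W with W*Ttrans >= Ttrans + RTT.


Given: Ttrans = 2 ms, RTT = 20 ms (= 2 * Tprop, Tprop = 10 ms)
Time until first ACK returns = Ttrans + RTT = 2 + 20 = 22 ms
Need W * Ttrans >= Ttrans + RTT  ->  W >= (Ttrans + RTT) / Ttrans
(Ttrans + RTT) / Ttrans = 22 / 2 = 11
W_min = ceil(11) = 11

11


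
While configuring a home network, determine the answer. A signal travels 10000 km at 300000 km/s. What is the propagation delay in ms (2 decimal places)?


Given: distance = 10000 km, speed = 300000 km/s
Delay = distance / speed = 10000 / 300000 seconds
Delay in ms = 10000 * 1000 / 300000
Delay = 33.3333 ms
Rounded to 2 dp = 33.33 ms

33.33


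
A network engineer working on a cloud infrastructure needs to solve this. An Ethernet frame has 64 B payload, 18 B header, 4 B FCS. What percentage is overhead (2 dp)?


Given: payload = 64 B, header = 18 B, trailer = 4 B
Overhead bytes = header + trailer = 18 + 4 = 22
Total frame = payload + overhead = 64 + 22 = 86
Overhead % = 22 / 86 * 100 = 25.5814% -> 25.58% (2 dp)

25.58


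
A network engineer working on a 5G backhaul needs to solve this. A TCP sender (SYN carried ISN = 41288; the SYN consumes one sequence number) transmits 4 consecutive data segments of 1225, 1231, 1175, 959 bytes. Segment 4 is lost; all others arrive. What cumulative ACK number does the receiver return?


SYN uses sequence number 41288; first data byte = ISN + 1 = 41289.
Segment 1: SEQ = 41289, len = 1225 B, covers [41289, 42513]
Segment 2: SEQ = 42514, len = 1231 B, covers [42514, 43744]
Segment 3: SEQ = 43745, len = 1175 B, covers [43745, 44919]
Segment 4: SEQ = 44920, len = 959 B, covers [44920, 45878] [LOST]
In-order data received: bytes [41289, 44919] (segments 1..3).
Segment 4 missing -> gap begins at byte 44920.
Cumulative ACK = next expected in-order byte = 41289 + 1225 + 1231 + 1175 = 44920

44920
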